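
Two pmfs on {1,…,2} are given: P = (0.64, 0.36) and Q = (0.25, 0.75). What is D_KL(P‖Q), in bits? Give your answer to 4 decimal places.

0.4867 bits

D(P‖Q) = Σ p·log₂(p/q).
  0.64·log₂(0.64/0.25) = 0.86793
  0.36·log₂(0.36/0.75) = -0.38120
D(P‖Q) = 0.4867 bits.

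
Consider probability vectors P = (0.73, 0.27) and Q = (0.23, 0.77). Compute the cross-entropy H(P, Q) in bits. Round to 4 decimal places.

1.6496 bits

H(P,Q) = −Σ p·log₂ q.
  −0.73·log₂(0.23) = 1.54781
  −0.27·log₂(0.77) = 0.10181
H(P,Q) = 1.6496 bits.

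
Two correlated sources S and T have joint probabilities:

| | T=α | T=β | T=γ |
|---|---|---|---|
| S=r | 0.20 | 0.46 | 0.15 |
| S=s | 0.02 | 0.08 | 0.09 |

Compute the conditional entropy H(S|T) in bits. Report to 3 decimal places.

0.653 bits

Marginals: p(S) = (0.8100, 0.1900), p(T) = (0.2200, 0.5400, 0.2400).
H(S|T) = Σ p(T) · H(S|T=·).
  T=α: p=0.2200, H(S|T=α) = 0.4395
  T=β: p=0.5400, H(S|T=β) = 0.6052
  T=γ: p=0.2400, H(S|T=γ) = 0.9544
Weighted sum = 0.653 bits.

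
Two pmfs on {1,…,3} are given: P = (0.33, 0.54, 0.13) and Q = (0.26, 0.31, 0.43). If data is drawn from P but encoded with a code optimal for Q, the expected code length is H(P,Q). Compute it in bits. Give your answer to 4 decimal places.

1.7120 bits

H(P,Q) = −Σ p·log₂ q.
  −0.33·log₂(0.26) = 0.64133
  −0.54·log₂(0.31) = 0.91242
  −0.13·log₂(0.43) = 0.15829
H(P,Q) = 1.7120 bits.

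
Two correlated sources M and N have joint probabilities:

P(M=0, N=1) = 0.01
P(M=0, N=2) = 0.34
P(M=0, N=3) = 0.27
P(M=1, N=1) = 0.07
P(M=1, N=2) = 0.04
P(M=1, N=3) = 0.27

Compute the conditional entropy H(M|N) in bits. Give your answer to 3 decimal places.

Chain rule: H(M|N) = H(M,N) − H(N).
Marginals: p(M) = (0.6200, 0.3800), p(N) = (0.0800, 0.3800, 0.5400).
H(M,N) = 2.0700 bits; H(N) = 1.3020 bits.
H(M|N) = 2.0700 − 1.3020 = 0.768 bits.

0.768 bits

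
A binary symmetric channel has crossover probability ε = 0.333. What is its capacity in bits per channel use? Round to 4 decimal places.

0.0820 bits

Binary symmetric channel: C = 1 − h₂(ε) where h₂ is the binary entropy function.
h₂(0.333) = −0.333·log₂0.333 − 0.667·log₂0.667 = 0.9180.
C = 1 − 0.9180 = 0.0820 bits per channel use.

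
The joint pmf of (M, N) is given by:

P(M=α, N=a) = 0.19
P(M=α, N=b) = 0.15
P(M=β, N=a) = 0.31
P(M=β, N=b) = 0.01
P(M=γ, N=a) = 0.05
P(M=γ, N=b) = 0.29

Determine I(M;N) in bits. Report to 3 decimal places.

Marginals: p(M) = (0.3400, 0.3200, 0.3400), p(N) = (0.5500, 0.4500).
I(M;N) = Σ p(x,y)·log₂[p(x,y)/(p(x)p(y))].
  (α,a): 0.19·log₂(1.0160) = 0.0044
  (α,b): 0.15·log₂(0.9804) = -0.0043
  (β,a): 0.31·log₂(1.7614) = 0.2532
  (β,b): 0.01·log₂(0.0694) = -0.0385
  (γ,a): 0.05·log₂(0.2674) = -0.0952
  (γ,b): 0.29·log₂(1.8954) = 0.2675
Sum = 0.387 bits.

0.387 bits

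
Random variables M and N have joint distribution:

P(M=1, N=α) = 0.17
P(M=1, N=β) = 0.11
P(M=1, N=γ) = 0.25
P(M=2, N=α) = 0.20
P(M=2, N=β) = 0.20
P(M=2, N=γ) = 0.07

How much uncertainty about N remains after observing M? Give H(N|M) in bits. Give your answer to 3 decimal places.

Chain rule: H(N|M) = H(M,N) − H(M).
Marginals: p(M) = (0.5300, 0.4700), p(N) = (0.3700, 0.3100, 0.3200).
H(M,N) = 2.4822 bits; H(M) = 0.9974 bits.
H(N|M) = 2.4822 − 0.9974 = 1.485 bits.

1.485 bits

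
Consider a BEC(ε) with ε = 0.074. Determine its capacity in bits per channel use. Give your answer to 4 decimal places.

Binary erasure channel: capacity C = 1 − ε.
C = 1 − 0.074 = 0.9260 bits per channel use.

0.9260 bits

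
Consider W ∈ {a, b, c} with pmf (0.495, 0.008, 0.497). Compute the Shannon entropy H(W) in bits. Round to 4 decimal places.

1.0592 bits

H(W) = −Σ p·log₂ p.
  −(0.495)·log₂(0.495) = 0.50218
  −(0.008)·log₂(0.008) = 0.05573
  −(0.497)·log₂(0.497) = 0.50132
Sum: 0.50218 + 0.05573 + 0.50132 = 1.0592 bits.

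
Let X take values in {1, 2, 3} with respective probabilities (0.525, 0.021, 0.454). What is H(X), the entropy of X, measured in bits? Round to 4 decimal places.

H(X) = −Σ p·log₂ p.
  −(0.525)·log₂(0.525) = 0.48805
  −(0.021)·log₂(0.021) = 0.11704
  −(0.454)·log₂(0.454) = 0.51721
Sum: 0.48805 + 0.11704 + 0.51721 = 1.1223 bits.

1.1223 bits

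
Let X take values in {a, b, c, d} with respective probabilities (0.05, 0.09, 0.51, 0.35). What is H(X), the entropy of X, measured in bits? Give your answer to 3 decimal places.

1.554 bits

H(X) = −Σ p·log₂ p.
  −(0.05)·log₂(0.05) = 0.2161
  −(0.09)·log₂(0.09) = 0.3127
  −(0.51)·log₂(0.51) = 0.4954
  −(0.35)·log₂(0.35) = 0.5301
Sum: 0.2161 + 0.3127 + 0.4954 + 0.5301 = 1.554 bits.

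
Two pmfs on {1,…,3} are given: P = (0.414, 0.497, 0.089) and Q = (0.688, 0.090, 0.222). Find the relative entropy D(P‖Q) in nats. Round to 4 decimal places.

0.5576 nats

D(P‖Q) = Σ p·ln(p/q).
  0.414·ln(0.414/0.688) = -0.21028
  0.497·ln(0.497/0.090) = 0.84926
  0.089·ln(0.089/0.222) = -0.08135
D(P‖Q) = 0.5576 nats.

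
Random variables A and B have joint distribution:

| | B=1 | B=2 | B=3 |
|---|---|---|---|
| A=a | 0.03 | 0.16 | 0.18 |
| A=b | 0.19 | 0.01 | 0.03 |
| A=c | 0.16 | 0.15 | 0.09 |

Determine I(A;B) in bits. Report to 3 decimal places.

0.285 bits

Marginals: p(A) = (0.3700, 0.2300, 0.4000), p(B) = (0.3800, 0.3200, 0.3000).
I(A;B) = Σ p(x,y)·log₂[p(x,y)/(p(x)p(y))].
  (a,1): 0.03·log₂(0.2134) = -0.0669
  (a,2): 0.16·log₂(1.3514) = 0.0695
  (a,3): 0.18·log₂(1.6216) = 0.1255
  (b,1): 0.19·log₂(2.1739) = 0.2129
  (b,2): 0.01·log₂(0.1359) = -0.0288
  (b,3): 0.03·log₂(0.4348) = -0.0360
  (c,1): 0.16·log₂(1.0526) = 0.0118
  (c,2): 0.15·log₂(1.1719) = 0.0343
  (c,3): 0.09·log₂(0.7500) = -0.0374
Sum = 0.285 bits.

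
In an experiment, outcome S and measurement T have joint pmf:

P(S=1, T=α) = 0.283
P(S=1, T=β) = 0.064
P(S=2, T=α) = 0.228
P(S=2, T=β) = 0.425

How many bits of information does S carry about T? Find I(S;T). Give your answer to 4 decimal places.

0.1509 bits

Marginals: p(S) = (0.3470, 0.6530), p(T) = (0.5110, 0.4890).
I(S;T) = Σ p(x,y)·log₂[p(x,y)/(p(x)p(y))].
  (1,α): 0.283·log₂(1.5960) = 0.19088
  (1,β): 0.064·log₂(0.3772) = -0.09003
  (2,α): 0.228·log₂(0.6833) = -0.12527
  (2,β): 0.425·log₂(1.3310) = 0.17530
Sum = 0.1509 bits.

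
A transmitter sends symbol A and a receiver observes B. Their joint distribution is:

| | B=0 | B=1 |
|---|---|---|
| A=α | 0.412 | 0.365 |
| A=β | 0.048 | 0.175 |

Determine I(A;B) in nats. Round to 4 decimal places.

Marginals: p(A) = (0.7770, 0.2230), p(B) = (0.4600, 0.5400).
I(A;B) = H(A) + H(B) − H(A,B).
H(A) = 0.5307, H(B) = 0.6899, H(A,B) = 1.1840.
I(A;B) = 0.5307 + 0.6899 − 1.1840 = 0.0366 nats.

0.0366 nats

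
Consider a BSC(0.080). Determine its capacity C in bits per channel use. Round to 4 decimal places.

0.5978 bits

Binary symmetric channel: C = 1 − h₂(ε) where h₂ is the binary entropy function.
h₂(0.080) = −0.080·log₂0.080 − 0.920·log₂0.920 = 0.4022.
C = 1 − 0.4022 = 0.5978 bits per channel use.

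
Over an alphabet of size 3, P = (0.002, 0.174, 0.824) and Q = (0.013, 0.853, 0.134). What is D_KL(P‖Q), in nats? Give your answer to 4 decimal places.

1.2163 nats

D(P‖Q) = Σ p·ln(p/q).
  0.002·ln(0.002/0.013) = -0.00374
  0.174·ln(0.174/0.853) = -0.27661
  0.824·ln(0.824/0.134) = 1.49666
D(P‖Q) = 1.2163 nats.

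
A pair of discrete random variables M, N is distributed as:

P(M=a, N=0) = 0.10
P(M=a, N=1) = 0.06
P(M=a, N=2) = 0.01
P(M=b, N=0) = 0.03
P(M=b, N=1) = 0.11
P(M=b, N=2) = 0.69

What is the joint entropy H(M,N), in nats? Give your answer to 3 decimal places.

1.049 nats

H(M,N) = −Σ p(x,y)·ln p(x,y) over all 6 cells.
  cell (a,0): −0.10·ln0.10 = 0.2303
  cell (a,1): −0.06·ln0.06 = 0.1688
  cell (a,2): −0.01·ln0.01 = 0.0461
  cell (b,0): −0.03·ln0.03 = 0.1052
  cell (b,1): −0.11·ln0.11 = 0.2428
  cell (b,2): −0.69·ln0.69 = 0.2560
Sum = 1.049 nats.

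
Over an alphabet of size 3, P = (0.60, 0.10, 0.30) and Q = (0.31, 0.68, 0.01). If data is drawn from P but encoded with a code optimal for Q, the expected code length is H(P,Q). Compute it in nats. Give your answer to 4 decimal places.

2.1228 nats

H(P,Q) = −Σ p·ln q.
  −0.60·ln(0.31) = 0.70271
  −0.10·ln(0.68) = 0.03857
  −0.30·ln(0.01) = 1.38155
H(P,Q) = 2.1228 nats.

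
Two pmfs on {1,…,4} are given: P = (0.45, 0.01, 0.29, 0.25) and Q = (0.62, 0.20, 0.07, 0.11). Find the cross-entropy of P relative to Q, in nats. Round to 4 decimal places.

1.5542 nats

H(P,Q) = −Σ p·ln q.
  −0.45·ln(0.62) = 0.21512
  −0.01·ln(0.20) = 0.01609
  −0.29·ln(0.07) = 0.77119
  −0.25·ln(0.11) = 0.55182
H(P,Q) = 1.5542 nats.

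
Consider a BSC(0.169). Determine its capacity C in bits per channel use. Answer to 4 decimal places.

Binary symmetric channel: C = 1 − h₂(ε) where h₂ is the binary entropy function.
h₂(0.169) = −0.169·log₂0.169 − 0.831·log₂0.831 = 0.6554.
C = 1 − 0.6554 = 0.3446 bits per channel use.

0.3446 bits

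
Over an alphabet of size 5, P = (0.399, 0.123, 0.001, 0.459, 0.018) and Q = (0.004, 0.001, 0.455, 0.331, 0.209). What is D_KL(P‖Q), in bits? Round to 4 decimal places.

3.6474 bits

D(P‖Q) = Σ p·log₂(p/q).
  0.399·log₂(0.399/0.004) = 2.64946
  0.123·log₂(0.123/0.001) = 0.85393
  0.001·log₂(0.001/0.455) = -0.00883
  0.459·log₂(0.459/0.331) = 0.21649
  0.018·log₂(0.018/0.209) = -0.06367
D(P‖Q) = 3.6474 bits.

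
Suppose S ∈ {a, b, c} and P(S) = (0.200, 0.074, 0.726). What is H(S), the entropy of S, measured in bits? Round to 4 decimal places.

1.0777 bits

H(S) = −Σ p·log₂ p.
  −(0.200)·log₂(0.200) = 0.46439
  −(0.074)·log₂(0.074) = 0.27797
  −(0.726)·log₂(0.726) = 0.33538
Sum: 0.46439 + 0.27797 + 0.33538 = 1.0777 bits.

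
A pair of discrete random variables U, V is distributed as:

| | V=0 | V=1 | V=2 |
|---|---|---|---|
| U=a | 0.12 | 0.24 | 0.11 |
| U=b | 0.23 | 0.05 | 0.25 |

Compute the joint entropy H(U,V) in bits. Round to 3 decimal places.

2.415 bits

H(U,V) = −Σ p(x,y)·log₂ p(x,y) over all 6 cells.
  cell (a,0): −0.12·log₂0.12 = 0.3671
  cell (a,1): −0.24·log₂0.24 = 0.4941
  cell (a,2): −0.11·log₂0.11 = 0.3503
  cell (b,0): −0.23·log₂0.23 = 0.4877
  cell (b,1): −0.05·log₂0.05 = 0.2161
  cell (b,2): −0.25·log₂0.25 = 0.5000
Sum = 2.415 bits.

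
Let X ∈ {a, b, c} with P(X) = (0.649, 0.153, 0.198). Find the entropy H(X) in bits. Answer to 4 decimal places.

H(X) = −Σ p·log₂ p.
  −(0.649)·log₂(0.649) = 0.40479
  −(0.153)·log₂(0.153) = 0.41438
  −(0.198)·log₂(0.198) = 0.46261
Sum: 0.40479 + 0.41438 + 0.46261 = 1.2818 bits.

1.2818 bits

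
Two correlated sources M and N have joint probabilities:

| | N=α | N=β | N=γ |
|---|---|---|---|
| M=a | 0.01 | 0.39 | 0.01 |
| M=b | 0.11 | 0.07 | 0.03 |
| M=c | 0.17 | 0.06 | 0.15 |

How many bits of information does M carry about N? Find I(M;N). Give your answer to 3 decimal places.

0.472 bits

Marginals: p(M) = (0.4100, 0.2100, 0.3800), p(N) = (0.2900, 0.5200, 0.1900).
I(M;N) = H(M) + H(N) − H(M,N).
H(M) = 1.5307, H(N) = 1.4637, H(M,N) = 2.5219.
I(M;N) = 1.5307 + 1.4637 − 2.5219 = 0.472 bits.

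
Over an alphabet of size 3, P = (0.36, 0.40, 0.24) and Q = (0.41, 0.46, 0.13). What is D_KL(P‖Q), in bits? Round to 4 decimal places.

D(P‖Q) = Σ p·log₂(p/q).
  0.36·log₂(0.36/0.41) = -0.06755
  0.40·log₂(0.40/0.46) = -0.08065
  0.24·log₂(0.24/0.13) = 0.21229
D(P‖Q) = 0.0641 bits.

0.0641 bits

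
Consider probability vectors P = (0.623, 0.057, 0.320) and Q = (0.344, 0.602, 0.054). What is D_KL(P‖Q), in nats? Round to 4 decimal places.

D(P‖Q) = Σ p·ln(p/q).
  0.623·ln(0.623/0.344) = 0.37000
  0.057·ln(0.057/0.602) = -0.13436
  0.320·ln(0.320/0.054) = 0.56939
D(P‖Q) = 0.8050 nats.

0.8050 nats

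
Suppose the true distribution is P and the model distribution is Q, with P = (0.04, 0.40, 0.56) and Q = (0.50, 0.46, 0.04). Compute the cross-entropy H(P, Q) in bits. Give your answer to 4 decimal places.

3.0887 bits

H(P,Q) = −Σ p·log₂ q.
  −0.04·log₂(0.50) = 0.04000
  −0.40·log₂(0.46) = 0.44812
  −0.56·log₂(0.04) = 2.60056
H(P,Q) = 3.0887 bits.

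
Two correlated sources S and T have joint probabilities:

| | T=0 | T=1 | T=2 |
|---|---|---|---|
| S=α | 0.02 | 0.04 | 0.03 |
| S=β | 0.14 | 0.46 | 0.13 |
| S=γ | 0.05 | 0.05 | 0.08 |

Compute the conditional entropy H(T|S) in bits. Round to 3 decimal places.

Chain rule: H(T|S) = H(S,T) − H(S).
Marginals: p(S) = (0.0900, 0.7300, 0.1800), p(T) = (0.2100, 0.5500, 0.2400).
H(S,T) = 2.4692 bits; H(S) = 1.0894 bits.
H(T|S) = 2.4692 − 1.0894 = 1.380 bits.

1.380 bits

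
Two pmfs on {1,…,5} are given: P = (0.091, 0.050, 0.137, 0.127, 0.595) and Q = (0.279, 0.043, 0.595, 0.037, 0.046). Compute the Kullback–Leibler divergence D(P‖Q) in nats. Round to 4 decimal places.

D(P‖Q) = Σ p·ln(p/q).
  0.091·ln(0.091/0.279) = -0.10195
  0.050·ln(0.050/0.043) = 0.00754
  0.137·ln(0.137/0.595) = -0.20120
  0.127·ln(0.127/0.037) = 0.15663
  0.595·ln(0.595/0.046) = 1.52315
D(P‖Q) = 1.3842 nats.

1.3842 nats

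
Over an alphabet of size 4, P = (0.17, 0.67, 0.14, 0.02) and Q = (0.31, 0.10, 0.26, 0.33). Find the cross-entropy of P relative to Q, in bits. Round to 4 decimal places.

2.8170 bits

H(P,Q) = −Σ p·log₂ q.
  −0.17·log₂(0.31) = 0.28724
  −0.67·log₂(0.10) = 2.22569
  −0.14·log₂(0.26) = 0.27208
  −0.02·log₂(0.33) = 0.03199
H(P,Q) = 2.8170 bits.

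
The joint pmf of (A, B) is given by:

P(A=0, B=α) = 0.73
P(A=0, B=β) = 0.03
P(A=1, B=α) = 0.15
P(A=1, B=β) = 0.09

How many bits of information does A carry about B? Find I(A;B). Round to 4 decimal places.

0.1180 bits

Marginals: p(A) = (0.7600, 0.2400), p(B) = (0.8800, 0.1200).
I(A;B) = Σ p(x,y)·log₂[p(x,y)/(p(x)p(y))].
  (0,α): 0.73·log₂(1.0915) = 0.09221
  (0,β): 0.03·log₂(0.3289) = -0.04812
  (1,α): 0.15·log₂(0.7102) = -0.07405
  (1,β): 0.09·log₂(3.1250) = 0.14795
Sum = 0.1180 bits.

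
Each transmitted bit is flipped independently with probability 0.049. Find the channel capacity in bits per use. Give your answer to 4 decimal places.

0.7179 bits

Binary symmetric channel: C = 1 − h₂(ε) where h₂ is the binary entropy function.
h₂(0.049) = −0.049·log₂0.049 − 0.951·log₂0.951 = 0.2821.
C = 1 − 0.2821 = 0.7179 bits per channel use.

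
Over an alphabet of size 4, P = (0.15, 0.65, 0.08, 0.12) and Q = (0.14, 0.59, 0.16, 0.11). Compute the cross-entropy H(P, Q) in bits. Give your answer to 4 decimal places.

H(P,Q) = −Σ p·log₂ q.
  −0.15·log₂(0.14) = 0.42548
  −0.65·log₂(0.59) = 0.49479
  −0.08·log₂(0.16) = 0.21151
  −0.12·log₂(0.11) = 0.38213
H(P,Q) = 1.5139 bits.

1.5139 bits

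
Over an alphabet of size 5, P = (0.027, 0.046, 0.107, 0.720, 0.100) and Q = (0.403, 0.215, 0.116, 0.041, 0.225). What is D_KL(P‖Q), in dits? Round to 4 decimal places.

0.7946 dits

D(P‖Q) = Σ p·log₁₀(p/q).
  0.027·log₁₀(0.027/0.403) = -0.03170
  0.046·log₁₀(0.046/0.215) = -0.03081
  0.107·log₁₀(0.107/0.116) = -0.00375
  0.720·log₁₀(0.720/0.041) = 0.89608
  0.100·log₁₀(0.100/0.225) = -0.03522
D(P‖Q) = 0.7946 dits.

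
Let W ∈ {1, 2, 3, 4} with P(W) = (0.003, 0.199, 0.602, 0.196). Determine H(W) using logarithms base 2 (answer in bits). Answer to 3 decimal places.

1.390 bits

H(W) = −Σ p·log₂ p.
  −(0.003)·log₂(0.003) = 0.0251
  −(0.199)·log₂(0.199) = 0.4635
  −(0.602)·log₂(0.602) = 0.4408
  −(0.196)·log₂(0.196) = 0.4608
Sum: 0.0251 + 0.4635 + 0.4408 + 0.4608 = 1.390 bits.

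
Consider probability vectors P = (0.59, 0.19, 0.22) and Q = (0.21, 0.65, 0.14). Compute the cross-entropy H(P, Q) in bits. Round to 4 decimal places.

H(P,Q) = −Σ p·log₂ q.
  −0.59·log₂(0.21) = 1.32841
  −0.19·log₂(0.65) = 0.11808
  −0.22·log₂(0.14) = 0.62403
H(P,Q) = 2.0705 bits.

2.0705 bits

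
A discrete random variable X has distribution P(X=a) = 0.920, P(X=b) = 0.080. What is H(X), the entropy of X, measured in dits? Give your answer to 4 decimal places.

H(X) = −Σ p·log₁₀ p.
  −(0.920)·log₁₀(0.920) = 0.03332
  −(0.080)·log₁₀(0.080) = 0.08775
Sum: 0.03332 + 0.08775 = 0.1211 dits.

0.1211 dits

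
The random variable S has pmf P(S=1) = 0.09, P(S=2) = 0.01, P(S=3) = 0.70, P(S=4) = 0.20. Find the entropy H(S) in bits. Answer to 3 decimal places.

H(S) = −Σ p·log₂ p.
  −(0.09)·log₂(0.09) = 0.3127
  −(0.01)·log₂(0.01) = 0.0664
  −(0.70)·log₂(0.70) = 0.3602
  −(0.20)·log₂(0.20) = 0.4644
Sum: 0.3127 + 0.0664 + 0.3602 + 0.4644 = 1.204 bits.

1.204 bits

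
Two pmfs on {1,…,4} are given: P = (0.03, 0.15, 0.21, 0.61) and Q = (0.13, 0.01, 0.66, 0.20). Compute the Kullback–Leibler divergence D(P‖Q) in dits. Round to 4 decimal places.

D(P‖Q) = Σ p·log₁₀(p/q).
  0.03·log₁₀(0.03/0.13) = -0.01910
  0.15·log₁₀(0.15/0.01) = 0.17641
  0.21·log₁₀(0.21/0.66) = -0.10444
  0.61·log₁₀(0.61/0.20) = 0.29542
D(P‖Q) = 0.3483 dits.

0.3483 dits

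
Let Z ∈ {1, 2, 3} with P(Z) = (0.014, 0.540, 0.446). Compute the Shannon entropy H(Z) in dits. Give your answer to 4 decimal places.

H(Z) = −Σ p·log₁₀ p.
  −(0.014)·log₁₀(0.014) = 0.02595
  −(0.540)·log₁₀(0.540) = 0.14451
  −(0.446)·log₁₀(0.446) = 0.15640
Sum: 0.02595 + 0.14451 + 0.15640 = 0.3269 dits.

0.3269 dits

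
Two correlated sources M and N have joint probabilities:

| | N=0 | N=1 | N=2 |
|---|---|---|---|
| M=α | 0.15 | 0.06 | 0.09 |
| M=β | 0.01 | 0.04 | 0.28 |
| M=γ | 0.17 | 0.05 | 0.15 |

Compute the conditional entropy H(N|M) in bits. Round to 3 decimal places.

Marginals: p(M) = (0.3000, 0.3300, 0.3700), p(N) = (0.3300, 0.1500, 0.5200).
H(N|M) = Σ p(M) · H(N|M=·).
  M=α: p=0.3000, H(N|M=α) = 1.4855
  M=β: p=0.3300, H(N|M=β) = 0.7230
  M=γ: p=0.3700, H(N|M=γ) = 1.4338
Weighted sum = 1.215 bits.

1.215 bits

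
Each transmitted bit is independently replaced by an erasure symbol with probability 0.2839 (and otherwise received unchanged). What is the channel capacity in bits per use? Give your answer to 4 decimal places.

0.7161 bits

Binary erasure channel: capacity C = 1 − ε.
C = 1 − 0.2839 = 0.7161 bits per channel use.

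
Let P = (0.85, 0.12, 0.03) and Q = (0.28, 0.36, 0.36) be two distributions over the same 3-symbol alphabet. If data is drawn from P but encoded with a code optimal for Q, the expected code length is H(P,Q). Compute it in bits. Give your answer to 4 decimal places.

1.7821 bits

H(P,Q) = −Σ p·log₂ q.
  −0.85·log₂(0.28) = 1.56103
  −0.12·log₂(0.36) = 0.17687
  −0.03·log₂(0.36) = 0.04422
H(P,Q) = 1.7821 bits.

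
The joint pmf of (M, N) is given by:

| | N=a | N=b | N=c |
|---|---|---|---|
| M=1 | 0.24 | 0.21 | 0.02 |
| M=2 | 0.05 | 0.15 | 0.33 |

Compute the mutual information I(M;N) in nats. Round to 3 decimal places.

Marginals: p(M) = (0.4700, 0.5300), p(N) = (0.2900, 0.3600, 0.3500).
I(M;N) = H(M) + H(N) − H(M,N).
H(M) = 0.6913, H(N) = 1.0942, H(M,N) = 1.5487.
I(M;N) = 0.6913 + 1.0942 − 1.5487 = 0.237 nats.

0.237 nats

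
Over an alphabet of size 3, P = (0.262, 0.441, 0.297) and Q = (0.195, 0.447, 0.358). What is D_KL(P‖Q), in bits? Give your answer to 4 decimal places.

0.0230 bits

D(P‖Q) = Σ p·log₂(p/q).
  0.262·log₂(0.262/0.195) = 0.11164
  0.441·log₂(0.441/0.447) = -0.00860
  0.297·log₂(0.297/0.358) = -0.08004
D(P‖Q) = 0.0230 bits.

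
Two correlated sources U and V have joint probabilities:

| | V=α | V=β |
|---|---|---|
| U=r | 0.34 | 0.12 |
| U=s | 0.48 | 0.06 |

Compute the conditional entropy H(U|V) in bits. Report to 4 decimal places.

Marginals: p(U) = (0.4600, 0.5400), p(V) = (0.8200, 0.1800).
H(U|V) = Σ p(V) · H(U|V=·).
  V=α: p=0.8200, H(U|V=α) = 0.9789
  V=β: p=0.1800, H(U|V=β) = 0.9183
Weighted sum = 0.9680 bits.

0.9680 bits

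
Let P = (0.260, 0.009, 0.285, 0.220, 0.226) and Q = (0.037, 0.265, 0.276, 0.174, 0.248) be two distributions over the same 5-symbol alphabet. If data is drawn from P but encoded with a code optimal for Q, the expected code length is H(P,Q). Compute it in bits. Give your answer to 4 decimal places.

2.7929 bits

H(P,Q) = −Σ p·log₂ q.
  −0.260·log₂(0.037) = 1.23665
  −0.009·log₂(0.265) = 0.01724
  −0.285·log₂(0.276) = 0.52932
  −0.220·log₂(0.174) = 0.55502
  −0.226·log₂(0.248) = 0.45462
H(P,Q) = 2.7929 bits.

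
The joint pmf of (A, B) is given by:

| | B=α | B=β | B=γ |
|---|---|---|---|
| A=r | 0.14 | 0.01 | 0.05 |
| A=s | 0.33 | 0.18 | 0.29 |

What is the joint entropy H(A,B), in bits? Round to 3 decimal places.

H(A,B) = −Σ p(x,y)·log₂ p(x,y) over all 6 cells.
  cell (r,α): −0.14·log₂0.14 = 0.3971
  cell (r,β): −0.01·log₂0.01 = 0.0664
  cell (r,γ): −0.05·log₂0.05 = 0.2161
  cell (s,α): −0.33·log₂0.33 = 0.5278
  cell (s,β): −0.18·log₂0.18 = 0.4453
  cell (s,γ): −0.29·log₂0.29 = 0.5179
Sum = 2.171 bits.

2.171 bits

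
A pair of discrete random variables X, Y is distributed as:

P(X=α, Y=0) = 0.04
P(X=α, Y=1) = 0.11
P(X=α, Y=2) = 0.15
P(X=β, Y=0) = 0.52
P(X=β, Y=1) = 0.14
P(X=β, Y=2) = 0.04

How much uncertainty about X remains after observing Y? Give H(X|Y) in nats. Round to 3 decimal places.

Marginals: p(X) = (0.3000, 0.7000), p(Y) = (0.5600, 0.2500, 0.1900).
H(X|Y) = Σ p(Y) · H(X|Y=·).
  Y=0: p=0.5600, H(X|Y=0) = 0.2573
  Y=1: p=0.2500, H(X|Y=1) = 0.6859
  Y=2: p=0.1900, H(X|Y=2) = 0.5147
Weighted sum = 0.413 nats.

0.413 nats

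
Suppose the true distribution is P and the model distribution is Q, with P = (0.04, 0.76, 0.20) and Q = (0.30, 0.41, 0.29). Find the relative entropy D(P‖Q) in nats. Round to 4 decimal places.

0.3141 nats

D(P‖Q) = Σ p·ln(p/q).
  0.04·ln(0.04/0.30) = -0.08060
  0.76·ln(0.76/0.41) = 0.46904
  0.20·ln(0.20/0.29) = -0.07431
D(P‖Q) = 0.3141 nats.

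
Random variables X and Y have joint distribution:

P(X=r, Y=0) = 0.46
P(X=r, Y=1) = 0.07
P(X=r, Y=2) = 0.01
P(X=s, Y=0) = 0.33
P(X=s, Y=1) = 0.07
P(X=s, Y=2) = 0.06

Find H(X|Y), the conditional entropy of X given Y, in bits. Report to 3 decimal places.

Chain rule: H(X|Y) = H(X,Y) − H(Y).
Marginals: p(X) = (0.5400, 0.4600), p(Y) = (0.7900, 0.1400, 0.0700).
H(X,Y) = 1.8902 bits; H(Y) = 0.9343 bits.
H(X|Y) = 1.8902 − 0.9343 = 0.956 bits.

0.956 bits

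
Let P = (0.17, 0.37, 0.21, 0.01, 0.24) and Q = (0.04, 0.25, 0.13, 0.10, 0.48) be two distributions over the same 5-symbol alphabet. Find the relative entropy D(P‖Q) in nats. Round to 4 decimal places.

0.3024 nats

D(P‖Q) = Σ p·ln(p/q).
  0.17·ln(0.17/0.04) = 0.24598
  0.37·ln(0.37/0.25) = 0.14506
  0.21·ln(0.21/0.13) = 0.10071
  0.01·ln(0.01/0.10) = -0.02303
  0.24·ln(0.24/0.48) = -0.16636
D(P‖Q) = 0.3024 nats.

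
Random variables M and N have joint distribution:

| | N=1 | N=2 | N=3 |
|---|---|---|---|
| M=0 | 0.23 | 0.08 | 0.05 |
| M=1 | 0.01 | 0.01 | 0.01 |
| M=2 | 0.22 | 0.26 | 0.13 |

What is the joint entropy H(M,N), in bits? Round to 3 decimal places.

2.563 bits

H(M,N) = −Σ p(x,y)·log₂ p(x,y) over all 9 cells.
  cell (0,1): −0.23·log₂0.23 = 0.4877
  cell (0,2): −0.08·log₂0.08 = 0.2915
  cell (0,3): −0.05·log₂0.05 = 0.2161
  cell (1,1): −0.01·log₂0.01 = 0.0664
  cell (1,2): −0.01·log₂0.01 = 0.0664
  cell (1,3): −0.01·log₂0.01 = 0.0664
  cell (2,1): −0.22·log₂0.22 = 0.4806
  cell (2,2): −0.26·log₂0.26 = 0.5053
  cell (2,3): −0.13·log₂0.13 = 0.3826
Sum = 2.563 bits.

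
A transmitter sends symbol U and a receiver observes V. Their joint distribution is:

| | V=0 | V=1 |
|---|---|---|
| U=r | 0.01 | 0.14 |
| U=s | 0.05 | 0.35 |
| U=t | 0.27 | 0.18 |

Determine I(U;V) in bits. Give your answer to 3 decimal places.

Marginals: p(U) = (0.1500, 0.4000, 0.4500), p(V) = (0.3300, 0.6700).
I(U;V) = H(U) + H(V) − H(U,V).
H(U) = 1.4577, H(V) = 0.9149, H(U,V) = 2.1651.
I(U;V) = 1.4577 + 0.9149 − 2.1651 = 0.208 bits.

0.208 bits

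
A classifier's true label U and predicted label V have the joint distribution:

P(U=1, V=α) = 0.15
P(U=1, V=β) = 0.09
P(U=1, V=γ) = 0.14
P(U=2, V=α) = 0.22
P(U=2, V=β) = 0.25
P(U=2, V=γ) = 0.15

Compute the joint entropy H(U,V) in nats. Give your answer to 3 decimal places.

1.741 nats

H(U,V) = −Σ p(x,y)·ln p(x,y) over all 6 cells.
  cell (1,α): −0.15·ln0.15 = 0.2846
  cell (1,β): −0.09·ln0.09 = 0.2167
  cell (1,γ): −0.14·ln0.14 = 0.2753
  cell (2,α): −0.22·ln0.22 = 0.3331
  cell (2,β): −0.25·ln0.25 = 0.3466
  cell (2,γ): −0.15·ln0.15 = 0.2846
Sum = 1.741 nats.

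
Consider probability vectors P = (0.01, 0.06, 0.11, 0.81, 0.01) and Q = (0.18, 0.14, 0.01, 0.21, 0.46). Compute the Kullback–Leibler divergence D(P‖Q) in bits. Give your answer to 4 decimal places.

D(P‖Q) = Σ p·log₂(p/q).
  0.01·log₂(0.01/0.18) = -0.04170
  0.06·log₂(0.06/0.14) = -0.07334
  0.11·log₂(0.11/0.01) = 0.38054
  0.81·log₂(0.81/0.21) = 1.57750
  0.01·log₂(0.01/0.46) = -0.05524
D(P‖Q) = 1.7878 bits.

1.7878 bits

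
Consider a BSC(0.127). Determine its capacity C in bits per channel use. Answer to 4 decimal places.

Binary symmetric channel: C = 1 − h₂(ε) where h₂ is the binary entropy function.
h₂(0.127) = −0.127·log₂0.127 − 0.873·log₂0.873 = 0.5492.
C = 1 − 0.5492 = 0.4508 bits per channel use.

0.4508 bits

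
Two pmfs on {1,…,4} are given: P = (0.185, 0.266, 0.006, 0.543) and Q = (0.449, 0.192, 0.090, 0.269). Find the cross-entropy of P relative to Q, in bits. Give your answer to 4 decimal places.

1.8965 bits

H(P,Q) = −Σ p·log₂ q.
  −0.185·log₂(0.449) = 0.21371
  −0.266·log₂(0.192) = 0.63330
  −0.006·log₂(0.090) = 0.02084
  −0.543·log₂(0.269) = 1.02862
H(P,Q) = 1.8965 bits.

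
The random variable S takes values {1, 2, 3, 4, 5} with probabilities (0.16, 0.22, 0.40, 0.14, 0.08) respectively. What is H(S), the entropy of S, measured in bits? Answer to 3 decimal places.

2.121 bits

H(S) = −Σ p·log₂ p.
  −(0.16)·log₂(0.16) = 0.4230
  −(0.22)·log₂(0.22) = 0.4806
  −(0.40)·log₂(0.40) = 0.5288
  −(0.14)·log₂(0.14) = 0.3971
  −(0.08)·log₂(0.08) = 0.2915
Sum: 0.4230 + 0.4806 + 0.5288 + 0.3971 + 0.2915 = 2.121 bits.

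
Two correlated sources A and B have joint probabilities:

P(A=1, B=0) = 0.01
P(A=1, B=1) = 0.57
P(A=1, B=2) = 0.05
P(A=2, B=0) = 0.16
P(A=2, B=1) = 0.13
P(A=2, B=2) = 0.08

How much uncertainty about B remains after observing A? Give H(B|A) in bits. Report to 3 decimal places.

Chain rule: H(B|A) = H(A,B) − H(A).
Marginals: p(A) = (0.6300, 0.3700), p(B) = (0.1700, 0.7000, 0.1300).
H(A,B) = 1.8420 bits; H(A) = 0.9507 bits.
H(B|A) = 1.8420 − 0.9507 = 0.891 bits.

0.891 bits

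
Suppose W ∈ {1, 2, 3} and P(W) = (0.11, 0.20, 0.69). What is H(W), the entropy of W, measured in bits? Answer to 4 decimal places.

1.1841 bits

H(W) = −Σ p·log₂ p.
  −(0.11)·log₂(0.11) = 0.35029
  −(0.20)·log₂(0.20) = 0.46439
  −(0.69)·log₂(0.69) = 0.36938
Sum: 0.35029 + 0.46439 + 0.36938 = 1.1841 bits.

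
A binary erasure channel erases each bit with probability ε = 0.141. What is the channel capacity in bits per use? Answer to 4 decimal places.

0.8590 bits

Binary erasure channel: capacity C = 1 − ε.
C = 1 − 0.141 = 0.8590 bits per channel use.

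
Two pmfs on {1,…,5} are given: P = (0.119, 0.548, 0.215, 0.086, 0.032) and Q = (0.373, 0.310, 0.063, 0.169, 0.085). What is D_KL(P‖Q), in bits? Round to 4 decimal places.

D(P‖Q) = Σ p·log₂(p/q).
  0.119·log₂(0.119/0.373) = -0.19614
  0.548·log₂(0.548/0.310) = 0.45041
  0.215·log₂(0.215/0.063) = 0.38075
  0.086·log₂(0.086/0.169) = -0.08382
  0.032·log₂(0.032/0.085) = -0.04510
D(P‖Q) = 0.5061 bits.

0.5061 bits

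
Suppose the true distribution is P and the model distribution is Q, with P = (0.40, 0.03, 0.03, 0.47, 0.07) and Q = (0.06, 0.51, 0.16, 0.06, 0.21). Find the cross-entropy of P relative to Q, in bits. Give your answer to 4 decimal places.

H(P,Q) = −Σ p·log₂ q.
  −0.40·log₂(0.06) = 1.62356
  −0.03·log₂(0.51) = 0.02914
  −0.03·log₂(0.16) = 0.07932
  −0.47·log₂(0.06) = 1.90768
  −0.07·log₂(0.21) = 0.15761
H(P,Q) = 3.7973 bits.

3.7973 bits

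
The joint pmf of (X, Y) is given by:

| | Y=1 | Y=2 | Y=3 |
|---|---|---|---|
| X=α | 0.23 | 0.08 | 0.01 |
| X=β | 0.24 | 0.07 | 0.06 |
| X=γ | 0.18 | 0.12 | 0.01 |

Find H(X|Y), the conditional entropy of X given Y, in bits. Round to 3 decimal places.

1.525 bits

Marginals: p(X) = (0.3200, 0.3700, 0.3100), p(Y) = (0.6500, 0.2700, 0.0800).
H(X|Y) = Σ p(Y) · H(X|Y=·).
  Y=1: p=0.6500, H(X|Y=1) = 1.5741
  Y=2: p=0.2700, H(X|Y=2) = 1.5448
  Y=3: p=0.0800, H(X|Y=3) = 1.0613
Weighted sum = 1.525 bits.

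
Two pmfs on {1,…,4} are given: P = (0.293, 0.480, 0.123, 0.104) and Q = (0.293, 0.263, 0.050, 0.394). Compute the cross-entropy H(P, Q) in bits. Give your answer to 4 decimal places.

H(P,Q) = −Σ p·log₂ q.
  −0.293·log₂(0.293) = 0.51891
  −0.480·log₂(0.263) = 0.92490
  −0.123·log₂(0.050) = 0.53160
  −0.104·log₂(0.394) = 0.13975
H(P,Q) = 2.1152 bits.

2.1152 bits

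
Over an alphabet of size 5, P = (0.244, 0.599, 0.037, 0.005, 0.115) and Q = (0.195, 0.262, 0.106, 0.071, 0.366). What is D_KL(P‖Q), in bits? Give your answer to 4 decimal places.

0.5261 bits

D(P‖Q) = Σ p·log₂(p/q).
  0.244·log₂(0.244/0.195) = 0.07891
  0.599·log₂(0.599/0.262) = 0.71460
  0.037·log₂(0.037/0.106) = -0.05618
  0.005·log₂(0.005/0.071) = -0.01914
  0.115·log₂(0.115/0.366) = -0.19207
D(P‖Q) = 0.5261 bits.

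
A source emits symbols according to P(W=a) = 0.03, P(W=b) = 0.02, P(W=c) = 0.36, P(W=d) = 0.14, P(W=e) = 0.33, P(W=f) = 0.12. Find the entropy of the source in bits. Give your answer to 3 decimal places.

2.087 bits

H(W) = −Σ p·log₂ p.
  −(0.03)·log₂(0.03) = 0.1518
  −(0.02)·log₂(0.02) = 0.1129
  −(0.36)·log₂(0.36) = 0.5306
  −(0.14)·log₂(0.14) = 0.3971
  −(0.33)·log₂(0.33) = 0.5278
  −(0.12)·log₂(0.12) = 0.3671
Sum: 0.1518 + 0.1129 + 0.5306 + 0.3971 + 0.5278 + 0.3671 = 2.087 bits.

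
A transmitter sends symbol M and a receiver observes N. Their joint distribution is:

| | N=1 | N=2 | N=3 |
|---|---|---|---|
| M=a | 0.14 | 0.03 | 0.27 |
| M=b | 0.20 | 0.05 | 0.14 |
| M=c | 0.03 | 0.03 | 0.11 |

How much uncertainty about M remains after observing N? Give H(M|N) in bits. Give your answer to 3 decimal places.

1.419 bits

Marginals: p(M) = (0.4400, 0.3900, 0.1700), p(N) = (0.3700, 0.1100, 0.5200).
H(M|N) = Σ p(N) · H(M|N=·).
  N=1: p=0.3700, H(M|N=1) = 1.3041
  N=2: p=0.1100, H(M|N=2) = 1.5395
  N=3: p=0.5200, H(M|N=3) = 1.4747
Weighted sum = 1.419 bits.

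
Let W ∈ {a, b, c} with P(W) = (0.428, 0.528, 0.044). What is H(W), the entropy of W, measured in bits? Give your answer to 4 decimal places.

H(W) = −Σ p·log₂ p.
  −(0.428)·log₂(0.428) = 0.52401
  −(0.528)·log₂(0.528) = 0.48649
  −(0.044)·log₂(0.044) = 0.19828
Sum: 0.52401 + 0.48649 + 0.19828 = 1.2088 bits.

1.2088 bits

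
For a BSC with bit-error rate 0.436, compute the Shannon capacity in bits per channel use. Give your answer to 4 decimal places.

0.0119 bits

Binary symmetric channel: C = 1 − h₂(ε) where h₂ is the binary entropy function.
h₂(0.436) = −0.436·log₂0.436 − 0.564·log₂0.564 = 0.9881.
C = 1 − 0.9881 = 0.0119 bits per channel use.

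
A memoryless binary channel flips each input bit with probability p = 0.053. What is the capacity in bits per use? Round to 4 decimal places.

0.7010 bits

Binary symmetric channel: C = 1 − h₂(ε) where h₂ is the binary entropy function.
h₂(0.053) = −0.053·log₂0.053 − 0.947·log₂0.947 = 0.2990.
C = 1 − 0.2990 = 0.7010 bits per channel use.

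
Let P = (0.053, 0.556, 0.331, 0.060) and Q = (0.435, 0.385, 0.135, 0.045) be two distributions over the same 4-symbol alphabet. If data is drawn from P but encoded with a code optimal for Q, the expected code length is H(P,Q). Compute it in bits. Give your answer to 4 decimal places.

2.0540 bits

H(P,Q) = −Σ p·log₂ q.
  −0.053·log₂(0.435) = 0.06365
  −0.556·log₂(0.385) = 0.76565
  −0.331·log₂(0.135) = 0.95625
  −0.060·log₂(0.045) = 0.26844
H(P,Q) = 2.0540 bits.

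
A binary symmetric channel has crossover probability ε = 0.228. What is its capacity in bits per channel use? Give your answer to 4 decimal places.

Binary symmetric channel: C = 1 − h₂(ε) where h₂ is the binary entropy function.
h₂(0.228) = −0.228·log₂0.228 − 0.772·log₂0.772 = 0.7745.
C = 1 − 0.7745 = 0.2255 bits per channel use.

0.2255 bits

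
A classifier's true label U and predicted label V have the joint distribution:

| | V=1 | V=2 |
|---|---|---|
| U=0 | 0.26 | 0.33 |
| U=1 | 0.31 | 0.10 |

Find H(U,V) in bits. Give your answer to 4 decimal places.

1.8891 bits

H(U,V) = −Σ p(x,y)·log₂ p(x,y) over all 4 cells.
  cell (0,1): −0.26·log₂0.26 = 0.50529
  cell (0,2): −0.33·log₂0.33 = 0.52782
  cell (1,1): −0.31·log₂0.31 = 0.52379
  cell (1,2): −0.10·log₂0.10 = 0.33219
Sum = 1.8891 bits.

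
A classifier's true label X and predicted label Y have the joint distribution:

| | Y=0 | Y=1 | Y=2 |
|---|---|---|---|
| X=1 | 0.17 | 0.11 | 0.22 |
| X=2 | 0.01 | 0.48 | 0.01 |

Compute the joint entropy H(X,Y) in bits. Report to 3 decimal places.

H(X,Y) = −Σ p(x,y)·log₂ p(x,y) over all 6 cells.
  cell (1,0): −0.17·log₂0.17 = 0.4346
  cell (1,1): −0.11·log₂0.11 = 0.3503
  cell (1,2): −0.22·log₂0.22 = 0.4806
  cell (2,0): −0.01·log₂0.01 = 0.0664
  cell (2,1): −0.48·log₂0.48 = 0.5083
  cell (2,2): −0.01·log₂0.01 = 0.0664
Sum = 1.907 bits.

1.907 bits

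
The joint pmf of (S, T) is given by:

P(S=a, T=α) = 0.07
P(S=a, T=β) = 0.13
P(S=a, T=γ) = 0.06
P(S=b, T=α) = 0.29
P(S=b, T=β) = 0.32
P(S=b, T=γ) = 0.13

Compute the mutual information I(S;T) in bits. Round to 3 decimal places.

0.010 bits

Marginals: p(S) = (0.2600, 0.7400), p(T) = (0.3600, 0.4500, 0.1900).
I(S;T) = Σ p(x,y)·log₂[p(x,y)/(p(x)p(y))].
  (a,α): 0.07·log₂(0.7479) = -0.0293
  (a,β): 0.13·log₂(1.1111) = 0.0198
  (a,γ): 0.06·log₂(1.2146) = 0.0168
  (b,α): 0.29·log₂(1.0886) = 0.0355
  (b,β): 0.32·log₂(0.9610) = -0.0184
  (b,γ): 0.13·log₂(0.9246) = -0.0147
Sum = 0.010 bits.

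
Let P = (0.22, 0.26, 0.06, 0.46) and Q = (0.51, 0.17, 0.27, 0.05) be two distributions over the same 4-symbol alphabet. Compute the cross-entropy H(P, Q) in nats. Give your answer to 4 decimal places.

H(P,Q) = −Σ p·ln q.
  −0.22·ln(0.51) = 0.14814
  −0.26·ln(0.17) = 0.46071
  −0.06·ln(0.27) = 0.07856
  −0.46·ln(0.05) = 1.37804
H(P,Q) = 2.0654 nats.

2.0654 nats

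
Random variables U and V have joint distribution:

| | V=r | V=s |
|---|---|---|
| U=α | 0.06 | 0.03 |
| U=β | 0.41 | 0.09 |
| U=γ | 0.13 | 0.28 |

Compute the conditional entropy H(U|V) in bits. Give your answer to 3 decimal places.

Marginals: p(U) = (0.0900, 0.5000, 0.4100), p(V) = (0.6000, 0.4000).
H(U|V) = Σ p(V) · H(U|V=·).
  V=r: p=0.6000, H(U|V=r) = 1.1856
  V=s: p=0.4000, H(U|V=s) = 1.1247
Weighted sum = 1.161 bits.

1.161 bits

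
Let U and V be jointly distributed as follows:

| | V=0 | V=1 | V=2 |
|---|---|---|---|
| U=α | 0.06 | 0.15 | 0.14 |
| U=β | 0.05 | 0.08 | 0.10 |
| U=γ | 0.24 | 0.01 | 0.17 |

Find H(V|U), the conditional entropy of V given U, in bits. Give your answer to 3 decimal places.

Chain rule: H(V|U) = H(U,V) − H(U).
Marginals: p(U) = (0.3500, 0.2300, 0.4200), p(V) = (0.3500, 0.2400, 0.4100).
H(U,V) = 2.8861 bits; H(U) = 1.5434 bits.
H(V|U) = 2.8861 − 1.5434 = 1.343 bits.

1.343 bits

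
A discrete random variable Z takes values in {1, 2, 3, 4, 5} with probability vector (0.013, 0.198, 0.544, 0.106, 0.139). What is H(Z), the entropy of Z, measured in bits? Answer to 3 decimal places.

1.761 bits

H(Z) = −Σ p·log₂ p.
  −(0.013)·log₂(0.013) = 0.0814
  −(0.198)·log₂(0.198) = 0.4626
  −(0.544)·log₂(0.544) = 0.4778
  −(0.106)·log₂(0.106) = 0.3432
  −(0.139)·log₂(0.139) = 0.3957
Sum: 0.0814 + 0.4626 + 0.4778 + 0.3432 + 0.3957 = 1.761 bits.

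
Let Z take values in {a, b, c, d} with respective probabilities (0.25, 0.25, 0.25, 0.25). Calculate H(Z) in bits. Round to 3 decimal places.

2.000 bits

H(Z) = −Σ p·log₂ p.
  −(0.25)·log₂(0.25) = 0.5000
  −(0.25)·log₂(0.25) = 0.5000
  −(0.25)·log₂(0.25) = 0.5000
  −(0.25)·log₂(0.25) = 0.5000
Sum: 0.5000 + 0.5000 + 0.5000 + 0.5000 = 2.000 bits.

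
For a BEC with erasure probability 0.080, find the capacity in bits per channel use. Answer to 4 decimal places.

Binary erasure channel: capacity C = 1 − ε.
C = 1 − 0.080 = 0.9200 bits per channel use.

0.9200 bits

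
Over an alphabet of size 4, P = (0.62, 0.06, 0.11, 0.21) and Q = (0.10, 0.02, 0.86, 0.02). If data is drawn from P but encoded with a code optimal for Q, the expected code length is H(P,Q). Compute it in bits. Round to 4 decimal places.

3.6074 bits

H(P,Q) = −Σ p·log₂ q.
  −0.62·log₂(0.10) = 2.05960
  −0.06·log₂(0.02) = 0.33863
  −0.11·log₂(0.86) = 0.02394
  −0.21·log₂(0.02) = 1.18521
H(P,Q) = 3.6074 bits.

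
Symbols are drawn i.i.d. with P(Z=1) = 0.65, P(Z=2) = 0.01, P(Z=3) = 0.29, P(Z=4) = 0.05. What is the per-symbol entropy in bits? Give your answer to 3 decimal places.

H(Z) = −Σ p·log₂ p.
  −(0.65)·log₂(0.65) = 0.4040
  −(0.01)·log₂(0.01) = 0.0664
  −(0.29)·log₂(0.29) = 0.5179
  −(0.05)·log₂(0.05) = 0.2161
Sum: 0.4040 + 0.0664 + 0.5179 + 0.2161 = 1.204 bits.

1.204 bits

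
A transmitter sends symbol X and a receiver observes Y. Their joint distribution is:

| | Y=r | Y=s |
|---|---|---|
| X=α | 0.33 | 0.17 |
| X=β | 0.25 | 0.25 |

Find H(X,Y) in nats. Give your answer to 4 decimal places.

H(X,Y) = −Σ p(x,y)·ln p(x,y) over all 4 cells.
  cell (α,r): −0.33·ln0.33 = 0.36586
  cell (α,s): −0.17·ln0.17 = 0.30123
  cell (β,r): −0.25·ln0.25 = 0.34657
  cell (β,s): −0.25·ln0.25 = 0.34657
Sum = 1.3602 nats.

1.3602 nats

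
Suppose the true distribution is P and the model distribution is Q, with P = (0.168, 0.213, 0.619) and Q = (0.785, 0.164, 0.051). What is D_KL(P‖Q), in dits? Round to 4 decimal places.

0.5828 dits

D(P‖Q) = Σ p·log₁₀(p/q).
  0.168·log₁₀(0.168/0.785) = -0.11249
  0.213·log₁₀(0.213/0.164) = 0.02418
  0.619·log₁₀(0.619/0.051) = 0.67107
D(P‖Q) = 0.5828 dits.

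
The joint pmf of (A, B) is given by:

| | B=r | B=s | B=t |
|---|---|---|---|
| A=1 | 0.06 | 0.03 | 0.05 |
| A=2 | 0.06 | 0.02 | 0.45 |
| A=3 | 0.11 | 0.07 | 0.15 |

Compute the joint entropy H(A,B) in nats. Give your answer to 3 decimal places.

1.744 nats

H(A,B) = −Σ p(x,y)·ln p(x,y) over all 9 cells.
  cell (1,r): −0.06·ln0.06 = 0.1688
  cell (1,s): −0.03·ln0.03 = 0.1052
  cell (1,t): −0.05·ln0.05 = 0.1498
  cell (2,r): −0.06·ln0.06 = 0.1688
  cell (2,s): −0.02·ln0.02 = 0.0782
  cell (2,t): −0.45·ln0.45 = 0.3593
  cell (3,r): −0.11·ln0.11 = 0.2428
  cell (3,s): −0.07·ln0.07 = 0.1861
  cell (3,t): −0.15·ln0.15 = 0.2846
Sum = 1.744 nats.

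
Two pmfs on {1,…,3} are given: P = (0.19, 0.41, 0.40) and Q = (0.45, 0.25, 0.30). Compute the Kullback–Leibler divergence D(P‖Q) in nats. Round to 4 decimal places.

D(P‖Q) = Σ p·ln(p/q).
  0.19·ln(0.19/0.45) = -0.16382
  0.41·ln(0.41/0.25) = 0.20283
  0.40·ln(0.40/0.30) = 0.11507
D(P‖Q) = 0.1541 nats.

0.1541 nats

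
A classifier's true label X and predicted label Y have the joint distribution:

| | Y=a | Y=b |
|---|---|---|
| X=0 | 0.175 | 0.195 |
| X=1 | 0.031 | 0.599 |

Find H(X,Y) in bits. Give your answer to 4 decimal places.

1.4982 bits

H(X,Y) = −Σ p(x,y)·log₂ p(x,y) over all 4 cells.
  cell (0,a): −0.175·log₂0.175 = 0.44005
  cell (0,b): −0.195·log₂0.195 = 0.45990
  cell (1,a): −0.031·log₂0.031 = 0.15536
  cell (1,b): −0.599·log₂0.599 = 0.44288
Sum = 1.4982 bits.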